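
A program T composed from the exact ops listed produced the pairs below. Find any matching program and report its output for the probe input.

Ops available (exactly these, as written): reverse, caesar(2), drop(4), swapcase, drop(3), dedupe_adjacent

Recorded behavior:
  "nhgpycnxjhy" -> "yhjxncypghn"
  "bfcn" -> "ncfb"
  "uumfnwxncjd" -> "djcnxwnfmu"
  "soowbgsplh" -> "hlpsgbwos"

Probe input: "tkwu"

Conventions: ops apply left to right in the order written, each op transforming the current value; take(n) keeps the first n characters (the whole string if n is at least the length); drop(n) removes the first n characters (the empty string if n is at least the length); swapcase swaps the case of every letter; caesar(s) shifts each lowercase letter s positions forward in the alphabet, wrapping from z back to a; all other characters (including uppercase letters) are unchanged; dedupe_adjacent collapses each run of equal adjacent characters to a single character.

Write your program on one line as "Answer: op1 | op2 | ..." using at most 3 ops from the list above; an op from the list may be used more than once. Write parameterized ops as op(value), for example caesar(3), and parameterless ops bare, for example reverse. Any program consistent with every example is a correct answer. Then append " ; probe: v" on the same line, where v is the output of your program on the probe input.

reverse | dedupe_adjacent ; probe: "uwkt"

Check, running the answer program on each example:
  "nhgpycnxjhy" -> "yhjxncypghn" -> "yhjxncypghn"
  "bfcn" -> "ncfb" -> "ncfb"
  "uumfnwxncjd" -> "djcnxwnfmuu" -> "djcnxwnfmu"
  "soowbgsplh" -> "hlpsgbwoos" -> "hlpsgbwos"
  probe: "tkwu" -> "uwkt" -> "uwkt"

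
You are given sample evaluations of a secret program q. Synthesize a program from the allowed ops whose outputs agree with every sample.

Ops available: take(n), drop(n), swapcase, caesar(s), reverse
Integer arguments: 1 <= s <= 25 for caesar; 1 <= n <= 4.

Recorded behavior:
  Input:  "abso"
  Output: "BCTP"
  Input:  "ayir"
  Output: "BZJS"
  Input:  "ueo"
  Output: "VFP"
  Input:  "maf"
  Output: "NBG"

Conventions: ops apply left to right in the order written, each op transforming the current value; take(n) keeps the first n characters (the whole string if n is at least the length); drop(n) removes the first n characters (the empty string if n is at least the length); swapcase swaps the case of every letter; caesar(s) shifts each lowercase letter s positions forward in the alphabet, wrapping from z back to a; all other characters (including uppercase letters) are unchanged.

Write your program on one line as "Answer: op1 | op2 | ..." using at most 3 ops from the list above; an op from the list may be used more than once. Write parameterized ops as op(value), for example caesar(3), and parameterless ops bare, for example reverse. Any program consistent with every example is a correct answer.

caesar(1) | swapcase

Check, running the answer program on each example:
  "abso" -> "bctp" -> "BCTP"
  "ayir" -> "bzjs" -> "BZJS"
  "ueo" -> "vfp" -> "VFP"
  "maf" -> "nbg" -> "NBG"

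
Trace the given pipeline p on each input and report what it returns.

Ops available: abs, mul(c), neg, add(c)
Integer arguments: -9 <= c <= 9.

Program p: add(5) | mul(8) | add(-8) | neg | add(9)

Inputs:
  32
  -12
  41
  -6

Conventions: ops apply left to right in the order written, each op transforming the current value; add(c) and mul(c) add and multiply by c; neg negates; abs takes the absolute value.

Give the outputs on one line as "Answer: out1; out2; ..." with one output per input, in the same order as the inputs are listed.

Execution, op by op:
  32 -> 37 -> 296 -> 288 -> -288 -> -279
  -12 -> -7 -> -56 -> -64 -> 64 -> 73
  41 -> 46 -> 368 -> 360 -> -360 -> -351
  -6 -> -1 -> -8 -> -16 -> 16 -> 25

-279; 73; -351; 25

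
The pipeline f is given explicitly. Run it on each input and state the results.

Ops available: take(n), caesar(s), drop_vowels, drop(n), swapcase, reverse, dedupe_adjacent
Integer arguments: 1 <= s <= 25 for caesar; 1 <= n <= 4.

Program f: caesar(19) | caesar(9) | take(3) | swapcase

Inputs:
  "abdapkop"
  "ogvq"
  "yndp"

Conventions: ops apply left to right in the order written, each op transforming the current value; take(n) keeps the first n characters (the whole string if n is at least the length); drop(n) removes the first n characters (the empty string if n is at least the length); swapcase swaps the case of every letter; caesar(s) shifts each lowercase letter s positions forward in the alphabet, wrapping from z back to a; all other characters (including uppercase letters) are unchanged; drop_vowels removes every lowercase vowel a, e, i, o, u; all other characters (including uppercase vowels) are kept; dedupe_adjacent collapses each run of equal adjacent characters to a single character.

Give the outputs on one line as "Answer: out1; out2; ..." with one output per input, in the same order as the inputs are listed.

"CDF"; "QIX"; "APF"

Execution, op by op:
  "abdapkop" -> "tuwtidhi" -> "cdfcrmqr" -> "cdf" -> "CDF"
  "ogvq" -> "hzoj" -> "qixs" -> "qix" -> "QIX"
  "yndp" -> "rgwi" -> "apfr" -> "apf" -> "APF"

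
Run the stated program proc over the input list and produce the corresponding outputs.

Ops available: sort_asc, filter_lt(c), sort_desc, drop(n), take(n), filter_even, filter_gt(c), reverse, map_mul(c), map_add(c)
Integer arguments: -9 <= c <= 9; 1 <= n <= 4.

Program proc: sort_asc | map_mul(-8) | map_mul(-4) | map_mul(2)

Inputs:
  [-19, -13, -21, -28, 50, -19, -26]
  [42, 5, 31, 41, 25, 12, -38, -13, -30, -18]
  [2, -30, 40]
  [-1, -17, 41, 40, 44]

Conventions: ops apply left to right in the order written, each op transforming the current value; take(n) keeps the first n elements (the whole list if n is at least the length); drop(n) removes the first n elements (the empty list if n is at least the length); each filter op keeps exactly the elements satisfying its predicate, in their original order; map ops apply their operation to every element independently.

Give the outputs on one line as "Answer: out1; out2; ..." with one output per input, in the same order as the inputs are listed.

[-1792, -1664, -1344, -1216, -1216, -832, 3200]; [-2432, -1920, -1152, -832, 320, 768, 1600, 1984, 2624, 2688]; [-1920, 128, 2560]; [-1088, -64, 2560, 2624, 2816]

Execution, op by op:
  [-19, -13, -21, -28, 50, -19, -26] -> [-28, -26, -21, -19, -19, -13, 50] -> [224, 208, 168, 152, 152, 104, -400] -> [-896, -832, -672, -608, -608, -416, 1600] -> [-1792, -1664, -1344, -1216, -1216, -832, 3200]
  [42, 5, 31, 41, 25, 12, -38, -13, -30, -18] -> [-38, -30, -18, -13, 5, 12, 25, 31, 41, 42] -> [304, 240, 144, 104, -40, -96, -200, -248, -328, -336] -> [-1216, -960, -576, -416, 160, 384, 800, 992, 1312, 1344] -> [-2432, -1920, -1152, -832, 320, 768, 1600, 1984, 2624, 2688]
  [2, -30, 40] -> [-30, 2, 40] -> [240, -16, -320] -> [-960, 64, 1280] -> [-1920, 128, 2560]
  [-1, -17, 41, 40, 44] -> [-17, -1, 40, 41, 44] -> [136, 8, -320, -328, -352] -> [-544, -32, 1280, 1312, 1408] -> [-1088, -64, 2560, 2624, 2816]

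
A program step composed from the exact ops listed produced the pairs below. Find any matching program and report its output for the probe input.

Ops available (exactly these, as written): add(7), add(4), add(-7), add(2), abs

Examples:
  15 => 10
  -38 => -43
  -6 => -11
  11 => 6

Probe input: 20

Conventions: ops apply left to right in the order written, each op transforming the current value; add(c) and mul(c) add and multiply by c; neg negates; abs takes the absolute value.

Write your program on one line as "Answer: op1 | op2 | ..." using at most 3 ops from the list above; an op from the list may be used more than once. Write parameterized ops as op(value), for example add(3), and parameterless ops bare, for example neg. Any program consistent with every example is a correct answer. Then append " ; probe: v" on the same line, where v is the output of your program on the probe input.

add(2) | add(-7) ; probe: 15

Check, running the answer program on each example:
  15 -> 17 -> 10
  -38 -> -36 -> -43
  -6 -> -4 -> -11
  11 -> 13 -> 6
  probe: 20 -> 22 -> 15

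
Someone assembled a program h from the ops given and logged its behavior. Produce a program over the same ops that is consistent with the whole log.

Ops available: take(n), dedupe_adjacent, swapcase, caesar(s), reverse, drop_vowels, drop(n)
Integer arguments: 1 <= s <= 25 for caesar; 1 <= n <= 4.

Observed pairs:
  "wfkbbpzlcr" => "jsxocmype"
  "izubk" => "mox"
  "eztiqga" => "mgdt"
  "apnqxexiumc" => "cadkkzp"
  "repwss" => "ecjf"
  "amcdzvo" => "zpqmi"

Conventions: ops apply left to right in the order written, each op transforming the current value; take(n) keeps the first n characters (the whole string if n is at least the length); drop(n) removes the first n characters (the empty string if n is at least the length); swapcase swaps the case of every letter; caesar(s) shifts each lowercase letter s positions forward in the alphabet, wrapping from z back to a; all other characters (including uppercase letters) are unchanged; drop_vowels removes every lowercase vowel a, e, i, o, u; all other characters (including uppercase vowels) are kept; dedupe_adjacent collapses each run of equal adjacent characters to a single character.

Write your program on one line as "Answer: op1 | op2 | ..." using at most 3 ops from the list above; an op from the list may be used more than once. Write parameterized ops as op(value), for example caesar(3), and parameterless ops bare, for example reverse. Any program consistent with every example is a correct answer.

dedupe_adjacent | drop_vowels | caesar(13)

Check, running the answer program on each example:
  "wfkbbpzlcr" -> "wfkbpzlcr" -> "wfkbpzlcr" -> "jsxocmype"
  "izubk" -> "izubk" -> "zbk" -> "mox"
  "eztiqga" -> "eztiqga" -> "ztqg" -> "mgdt"
  "apnqxexiumc" -> "apnqxexiumc" -> "pnqxxmc" -> "cadkkzp"
  "repwss" -> "repws" -> "rpws" -> "ecjf"
  "amcdzvo" -> "amcdzvo" -> "mcdzv" -> "zpqmi"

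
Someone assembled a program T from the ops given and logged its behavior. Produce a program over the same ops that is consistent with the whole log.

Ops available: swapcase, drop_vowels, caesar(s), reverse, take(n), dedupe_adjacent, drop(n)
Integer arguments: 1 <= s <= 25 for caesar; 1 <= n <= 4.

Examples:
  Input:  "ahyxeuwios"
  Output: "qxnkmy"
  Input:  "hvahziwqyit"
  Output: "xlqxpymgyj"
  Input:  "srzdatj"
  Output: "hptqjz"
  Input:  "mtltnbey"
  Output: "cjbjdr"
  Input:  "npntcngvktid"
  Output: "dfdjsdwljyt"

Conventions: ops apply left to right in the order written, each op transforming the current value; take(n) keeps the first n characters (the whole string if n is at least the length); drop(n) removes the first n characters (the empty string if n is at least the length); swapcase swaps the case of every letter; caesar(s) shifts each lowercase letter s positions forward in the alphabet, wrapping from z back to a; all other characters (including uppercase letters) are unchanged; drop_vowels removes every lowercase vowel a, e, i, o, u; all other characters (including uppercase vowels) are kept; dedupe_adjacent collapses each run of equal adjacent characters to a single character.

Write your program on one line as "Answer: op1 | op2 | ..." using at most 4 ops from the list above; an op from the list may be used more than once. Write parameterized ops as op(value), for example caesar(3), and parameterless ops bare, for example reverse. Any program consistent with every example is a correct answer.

caesar(16) | reverse | drop_vowels | reverse

Check, running the answer program on each example:
  "ahyxeuwios" -> "qxonukmyei" -> "ieymkunoxq" -> "ymknxq" -> "qxnkmy"
  "hvahziwqyit" -> "xlqxpymgoyj" -> "jyogmypxqlx" -> "jygmypxqlx" -> "xlqxpymgyj"
  "srzdatj" -> "ihptqjz" -> "zjqtphi" -> "zjqtph" -> "hptqjz"
  "mtltnbey" -> "cjbjdruo" -> "ourdjbjc" -> "rdjbjc" -> "cjbjdr"
  "npntcngvktid" -> "dfdjsdwlajyt" -> "tyjalwdsjdfd" -> "tyjlwdsjdfd" -> "dfdjsdwljyt"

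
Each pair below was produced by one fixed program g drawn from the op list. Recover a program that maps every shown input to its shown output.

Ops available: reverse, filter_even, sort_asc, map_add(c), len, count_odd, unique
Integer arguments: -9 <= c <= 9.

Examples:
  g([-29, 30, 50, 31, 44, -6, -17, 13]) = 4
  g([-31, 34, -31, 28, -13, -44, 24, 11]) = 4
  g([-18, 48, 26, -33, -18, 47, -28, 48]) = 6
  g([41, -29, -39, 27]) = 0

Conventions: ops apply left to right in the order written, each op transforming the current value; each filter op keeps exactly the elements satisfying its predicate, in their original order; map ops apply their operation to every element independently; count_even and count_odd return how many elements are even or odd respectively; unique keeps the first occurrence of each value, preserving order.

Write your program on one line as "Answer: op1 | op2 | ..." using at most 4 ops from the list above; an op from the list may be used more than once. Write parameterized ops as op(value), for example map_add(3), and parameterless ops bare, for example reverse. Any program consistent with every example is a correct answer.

filter_even | reverse | len

Check, running the answer program on each example:
  [-29, 30, 50, 31, 44, -6, -17, 13] -> [30, 50, 44, -6] -> [-6, 44, 50, 30] -> 4
  [-31, 34, -31, 28, -13, -44, 24, 11] -> [34, 28, -44, 24] -> [24, -44, 28, 34] -> 4
  [-18, 48, 26, -33, -18, 47, -28, 48] -> [-18, 48, 26, -18, -28, 48] -> [48, -28, -18, 26, 48, -18] -> 6
  [41, -29, -39, 27] -> [] -> [] -> 0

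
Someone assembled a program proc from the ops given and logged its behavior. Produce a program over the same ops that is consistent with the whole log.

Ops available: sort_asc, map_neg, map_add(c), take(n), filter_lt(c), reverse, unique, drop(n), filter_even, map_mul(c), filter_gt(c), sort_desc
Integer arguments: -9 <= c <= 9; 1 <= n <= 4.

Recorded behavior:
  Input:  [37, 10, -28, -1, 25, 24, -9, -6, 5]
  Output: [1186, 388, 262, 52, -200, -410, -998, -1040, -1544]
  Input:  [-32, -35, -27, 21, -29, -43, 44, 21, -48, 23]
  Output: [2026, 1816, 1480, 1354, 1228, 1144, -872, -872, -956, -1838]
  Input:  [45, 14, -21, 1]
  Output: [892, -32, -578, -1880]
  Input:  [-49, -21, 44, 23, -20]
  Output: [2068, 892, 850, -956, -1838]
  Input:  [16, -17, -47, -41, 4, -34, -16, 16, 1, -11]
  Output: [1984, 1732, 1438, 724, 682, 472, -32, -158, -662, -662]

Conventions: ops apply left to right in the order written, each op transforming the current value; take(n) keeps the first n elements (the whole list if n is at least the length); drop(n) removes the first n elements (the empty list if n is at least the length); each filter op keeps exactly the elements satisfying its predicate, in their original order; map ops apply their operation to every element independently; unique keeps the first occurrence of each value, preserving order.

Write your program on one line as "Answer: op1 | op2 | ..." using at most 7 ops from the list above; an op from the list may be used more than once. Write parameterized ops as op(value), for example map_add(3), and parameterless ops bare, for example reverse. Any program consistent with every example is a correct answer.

map_mul(7) | map_mul(-6) | sort_asc | map_add(6) | map_add(4) | sort_desc

Check, running the answer program on each example:
  [37, 10, -28, -1, 25, 24, -9, -6, 5] -> [259, 70, -196, -7, 175, 168, -63, -42, 35] -> [-1554, -420, 1176, 42, -1050, -1008, 378, 252, -210] -> [-1554, -1050, -1008, -420, -210, 42, 252, 378, 1176] -> [-1548, -1044, -1002, -414, -204, 48, 258, 384, 1182] -> [-1544, -1040, -998, -410, -200, 52, 262, 388, 1186] -> [1186, 388, 262, 52, -200, -410, -998, -1040, -1544]
  [-32, -35, -27, 21, -29, -43, 44, 21, -48, 23] -> [-224, -245, -189, 147, -203, -301, 308, 147, -336, 161] -> [1344, 1470, 1134, -882, 1218, 1806, -1848, -882, 2016, -966] -> [-1848, -966, -882, -882, 1134, 1218, 1344, 1470, 1806, 2016] -> [-1842, -960, -876, -876, 1140, 1224, 1350, 1476, 1812, 2022] -> [-1838, -956, -872, -872, 1144, 1228, 1354, 1480, 1816, 2026] -> [2026, 1816, 1480, 1354, 1228, 1144, -872, -872, -956, -1838]
  [45, 14, -21, 1] -> [315, 98, -147, 7] -> [-1890, -588, 882, -42] -> [-1890, -588, -42, 882] -> [-1884, -582, -36, 888] -> [-1880, -578, -32, 892] -> [892, -32, -578, -1880]
  [-49, -21, 44, 23, -20] -> [-343, -147, 308, 161, -140] -> [2058, 882, -1848, -966, 840] -> [-1848, -966, 840, 882, 2058] -> [-1842, -960, 846, 888, 2064] -> [-1838, -956, 850, 892, 2068] -> [2068, 892, 850, -956, -1838]
  [16, -17, -47, -41, 4, -34, -16, 16, 1, -11] -> [112, -119, -329, -287, 28, -238, -112, 112, 7, -77] -> [-672, 714, 1974, 1722, -168, 1428, 672, -672, -42, 462] -> [-672, -672, -168, -42, 462, 672, 714, 1428, 1722, 1974] -> [-666, -666, -162, -36, 468, 678, 720, 1434, 1728, 1980] -> [-662, -662, -158, -32, 472, 682, 724, 1438, 1732, 1984] -> [1984, 1732, 1438, 724, 682, 472, -32, -158, -662, -662]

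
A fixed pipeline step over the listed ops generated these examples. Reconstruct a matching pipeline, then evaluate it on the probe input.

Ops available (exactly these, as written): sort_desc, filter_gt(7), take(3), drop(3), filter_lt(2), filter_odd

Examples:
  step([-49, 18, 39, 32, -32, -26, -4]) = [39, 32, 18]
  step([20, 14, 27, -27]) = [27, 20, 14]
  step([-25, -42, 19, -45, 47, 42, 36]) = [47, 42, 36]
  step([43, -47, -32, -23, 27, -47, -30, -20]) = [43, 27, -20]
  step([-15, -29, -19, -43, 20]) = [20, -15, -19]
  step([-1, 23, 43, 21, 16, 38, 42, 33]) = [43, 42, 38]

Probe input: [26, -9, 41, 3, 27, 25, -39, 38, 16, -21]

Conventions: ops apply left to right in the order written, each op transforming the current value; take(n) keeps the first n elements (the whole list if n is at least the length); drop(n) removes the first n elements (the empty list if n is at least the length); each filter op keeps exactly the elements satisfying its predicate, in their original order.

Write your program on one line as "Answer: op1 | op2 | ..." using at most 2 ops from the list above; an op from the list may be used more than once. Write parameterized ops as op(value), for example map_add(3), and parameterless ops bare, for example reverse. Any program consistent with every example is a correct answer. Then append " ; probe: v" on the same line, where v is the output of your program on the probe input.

sort_desc | take(3) ; probe: [41, 38, 27]

Check, running the answer program on each example:
  [-49, 18, 39, 32, -32, -26, -4] -> [39, 32, 18, -4, -26, -32, -49] -> [39, 32, 18]
  [20, 14, 27, -27] -> [27, 20, 14, -27] -> [27, 20, 14]
  [-25, -42, 19, -45, 47, 42, 36] -> [47, 42, 36, 19, -25, -42, -45] -> [47, 42, 36]
  [43, -47, -32, -23, 27, -47, -30, -20] -> [43, 27, -20, -23, -30, -32, -47, -47] -> [43, 27, -20]
  [-15, -29, -19, -43, 20] -> [20, -15, -19, -29, -43] -> [20, -15, -19]
  [-1, 23, 43, 21, 16, 38, 42, 33] -> [43, 42, 38, 33, 23, 21, 16, -1] -> [43, 42, 38]
  probe: [26, -9, 41, 3, 27, 25, -39, 38, 16, -21] -> [41, 38, 27, 26, 25, 16, 3, -9, -21, -39] -> [41, 38, 27]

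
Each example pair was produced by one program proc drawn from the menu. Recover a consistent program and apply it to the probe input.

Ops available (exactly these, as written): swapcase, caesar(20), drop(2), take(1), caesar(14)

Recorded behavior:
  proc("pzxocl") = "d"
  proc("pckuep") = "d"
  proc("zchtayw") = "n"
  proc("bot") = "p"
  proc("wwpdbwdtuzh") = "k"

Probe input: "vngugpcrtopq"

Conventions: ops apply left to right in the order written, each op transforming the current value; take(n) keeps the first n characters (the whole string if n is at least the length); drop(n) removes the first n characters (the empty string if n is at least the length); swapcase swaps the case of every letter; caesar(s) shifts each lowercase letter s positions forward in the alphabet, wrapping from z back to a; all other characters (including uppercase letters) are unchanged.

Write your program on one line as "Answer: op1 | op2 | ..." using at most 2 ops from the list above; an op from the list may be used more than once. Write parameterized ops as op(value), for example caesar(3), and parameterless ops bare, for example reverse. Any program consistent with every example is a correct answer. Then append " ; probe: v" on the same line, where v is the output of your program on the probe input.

take(1) | caesar(14) ; probe: "j"

Check, running the answer program on each example:
  "pzxocl" -> "p" -> "d"
  "pckuep" -> "p" -> "d"
  "zchtayw" -> "z" -> "n"
  "bot" -> "b" -> "p"
  "wwpdbwdtuzh" -> "w" -> "k"
  probe: "vngugpcrtopq" -> "v" -> "j"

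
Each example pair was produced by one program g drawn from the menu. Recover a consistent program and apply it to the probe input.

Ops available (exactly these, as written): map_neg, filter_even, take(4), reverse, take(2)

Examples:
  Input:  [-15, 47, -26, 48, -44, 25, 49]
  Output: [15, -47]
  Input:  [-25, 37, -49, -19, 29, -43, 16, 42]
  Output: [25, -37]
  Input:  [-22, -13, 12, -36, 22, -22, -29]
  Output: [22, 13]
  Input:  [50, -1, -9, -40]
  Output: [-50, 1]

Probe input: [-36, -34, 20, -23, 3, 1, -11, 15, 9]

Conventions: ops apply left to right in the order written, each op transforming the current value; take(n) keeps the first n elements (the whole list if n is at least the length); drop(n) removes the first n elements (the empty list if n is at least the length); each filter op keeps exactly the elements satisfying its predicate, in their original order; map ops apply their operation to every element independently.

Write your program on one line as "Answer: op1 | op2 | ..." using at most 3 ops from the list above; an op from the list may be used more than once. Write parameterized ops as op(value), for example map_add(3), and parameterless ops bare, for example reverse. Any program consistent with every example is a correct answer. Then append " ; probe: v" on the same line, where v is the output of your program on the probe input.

map_neg | take(2) ; probe: [36, 34]

Check, running the answer program on each example:
  [-15, 47, -26, 48, -44, 25, 49] -> [15, -47, 26, -48, 44, -25, -49] -> [15, -47]
  [-25, 37, -49, -19, 29, -43, 16, 42] -> [25, -37, 49, 19, -29, 43, -16, -42] -> [25, -37]
  [-22, -13, 12, -36, 22, -22, -29] -> [22, 13, -12, 36, -22, 22, 29] -> [22, 13]
  [50, -1, -9, -40] -> [-50, 1, 9, 40] -> [-50, 1]
  probe: [-36, -34, 20, -23, 3, 1, -11, 15, 9] -> [36, 34, -20, 23, -3, -1, 11, -15, -9] -> [36, 34]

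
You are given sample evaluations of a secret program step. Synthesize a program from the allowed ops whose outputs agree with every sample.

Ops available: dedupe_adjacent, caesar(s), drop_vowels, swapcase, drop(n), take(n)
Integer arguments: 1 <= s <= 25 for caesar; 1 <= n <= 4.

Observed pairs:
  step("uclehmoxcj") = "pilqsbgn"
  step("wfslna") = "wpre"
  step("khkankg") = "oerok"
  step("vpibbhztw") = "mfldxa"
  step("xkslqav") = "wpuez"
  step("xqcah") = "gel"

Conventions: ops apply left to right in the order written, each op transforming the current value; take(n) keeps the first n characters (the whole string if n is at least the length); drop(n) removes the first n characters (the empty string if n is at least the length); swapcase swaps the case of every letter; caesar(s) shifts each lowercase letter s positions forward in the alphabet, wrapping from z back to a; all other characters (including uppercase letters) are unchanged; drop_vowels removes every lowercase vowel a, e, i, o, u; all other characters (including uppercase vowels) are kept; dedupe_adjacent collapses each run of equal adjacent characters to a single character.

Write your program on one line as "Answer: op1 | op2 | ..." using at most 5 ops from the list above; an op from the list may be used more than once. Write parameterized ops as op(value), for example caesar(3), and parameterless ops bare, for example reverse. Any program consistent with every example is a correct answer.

dedupe_adjacent | drop(2) | caesar(17) | caesar(13)

Check, running the answer program on each example:
  "uclehmoxcj" -> "uclehmoxcj" -> "lehmoxcj" -> "cvydfota" -> "pilqsbgn"
  "wfslna" -> "wfslna" -> "slna" -> "jcer" -> "wpre"
  "khkankg" -> "khkankg" -> "kankg" -> "brebx" -> "oerok"
  "vpibbhztw" -> "vpibhztw" -> "ibhztw" -> "zsyqkn" -> "mfldxa"
  "xkslqav" -> "xkslqav" -> "slqav" -> "jchrm" -> "wpuez"
  "xqcah" -> "xqcah" -> "cah" -> "try" -> "gel"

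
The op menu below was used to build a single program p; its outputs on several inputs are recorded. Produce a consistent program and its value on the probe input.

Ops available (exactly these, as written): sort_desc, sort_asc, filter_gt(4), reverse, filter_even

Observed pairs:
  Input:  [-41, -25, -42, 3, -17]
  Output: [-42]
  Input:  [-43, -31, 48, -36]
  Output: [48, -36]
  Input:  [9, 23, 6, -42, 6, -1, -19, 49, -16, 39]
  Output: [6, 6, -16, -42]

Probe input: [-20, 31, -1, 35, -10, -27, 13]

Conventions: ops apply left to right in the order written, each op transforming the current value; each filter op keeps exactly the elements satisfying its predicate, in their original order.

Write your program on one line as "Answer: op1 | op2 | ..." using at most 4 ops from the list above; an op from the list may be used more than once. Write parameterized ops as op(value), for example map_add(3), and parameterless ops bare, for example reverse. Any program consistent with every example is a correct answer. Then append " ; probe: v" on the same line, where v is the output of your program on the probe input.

sort_asc | filter_even | sort_desc ; probe: [-10, -20]

Check, running the answer program on each example:
  [-41, -25, -42, 3, -17] -> [-42, -41, -25, -17, 3] -> [-42] -> [-42]
  [-43, -31, 48, -36] -> [-43, -36, -31, 48] -> [-36, 48] -> [48, -36]
  [9, 23, 6, -42, 6, -1, -19, 49, -16, 39] -> [-42, -19, -16, -1, 6, 6, 9, 23, 39, 49] -> [-42, -16, 6, 6] -> [6, 6, -16, -42]
  probe: [-20, 31, -1, 35, -10, -27, 13] -> [-27, -20, -10, -1, 13, 31, 35] -> [-20, -10] -> [-10, -20]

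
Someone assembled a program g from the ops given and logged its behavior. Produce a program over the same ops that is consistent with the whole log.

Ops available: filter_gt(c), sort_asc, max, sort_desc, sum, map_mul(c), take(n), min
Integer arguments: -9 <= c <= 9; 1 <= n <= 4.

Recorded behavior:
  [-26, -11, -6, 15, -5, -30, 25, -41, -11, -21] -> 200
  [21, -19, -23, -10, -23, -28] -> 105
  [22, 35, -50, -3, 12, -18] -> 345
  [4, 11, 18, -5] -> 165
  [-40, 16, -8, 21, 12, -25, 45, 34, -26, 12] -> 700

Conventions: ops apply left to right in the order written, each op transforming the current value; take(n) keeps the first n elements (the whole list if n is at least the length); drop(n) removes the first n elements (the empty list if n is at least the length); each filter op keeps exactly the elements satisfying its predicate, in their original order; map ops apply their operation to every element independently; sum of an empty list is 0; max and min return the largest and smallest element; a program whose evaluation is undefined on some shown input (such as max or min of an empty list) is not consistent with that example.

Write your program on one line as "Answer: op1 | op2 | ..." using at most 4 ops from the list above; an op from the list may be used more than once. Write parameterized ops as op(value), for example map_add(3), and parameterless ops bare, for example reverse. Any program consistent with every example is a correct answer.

sort_desc | map_mul(5) | filter_gt(-7) | sum

Check, running the answer program on each example:
  [-26, -11, -6, 15, -5, -30, 25, -41, -11, -21] -> [25, 15, -5, -6, -11, -11, -21, -26, -30, -41] -> [125, 75, -25, -30, -55, -55, -105, -130, -150, -205] -> [125, 75] -> 200
  [21, -19, -23, -10, -23, -28] -> [21, -10, -19, -23, -23, -28] -> [105, -50, -95, -115, -115, -140] -> [105] -> 105
  [22, 35, -50, -3, 12, -18] -> [35, 22, 12, -3, -18, -50] -> [175, 110, 60, -15, -90, -250] -> [175, 110, 60] -> 345
  [4, 11, 18, -5] -> [18, 11, 4, -5] -> [90, 55, 20, -25] -> [90, 55, 20] -> 165
  [-40, 16, -8, 21, 12, -25, 45, 34, -26, 12] -> [45, 34, 21, 16, 12, 12, -8, -25, -26, -40] -> [225, 170, 105, 80, 60, 60, -40, -125, -130, -200] -> [225, 170, 105, 80, 60, 60] -> 700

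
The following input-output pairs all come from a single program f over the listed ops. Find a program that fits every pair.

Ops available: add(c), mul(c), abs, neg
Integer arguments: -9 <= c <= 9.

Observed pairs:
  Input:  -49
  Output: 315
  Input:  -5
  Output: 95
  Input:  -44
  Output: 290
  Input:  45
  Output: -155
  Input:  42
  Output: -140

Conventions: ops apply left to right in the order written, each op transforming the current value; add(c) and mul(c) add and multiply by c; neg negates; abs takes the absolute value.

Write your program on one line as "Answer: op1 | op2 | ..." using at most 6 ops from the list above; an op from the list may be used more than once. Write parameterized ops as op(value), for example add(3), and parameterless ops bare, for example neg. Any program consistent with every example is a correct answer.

neg | add(8) | neg | add(-6) | mul(-5)

Check, running the answer program on each example:
  -49 -> 49 -> 57 -> -57 -> -63 -> 315
  -5 -> 5 -> 13 -> -13 -> -19 -> 95
  -44 -> 44 -> 52 -> -52 -> -58 -> 290
  45 -> -45 -> -37 -> 37 -> 31 -> -155
  42 -> -42 -> -34 -> 34 -> 28 -> -140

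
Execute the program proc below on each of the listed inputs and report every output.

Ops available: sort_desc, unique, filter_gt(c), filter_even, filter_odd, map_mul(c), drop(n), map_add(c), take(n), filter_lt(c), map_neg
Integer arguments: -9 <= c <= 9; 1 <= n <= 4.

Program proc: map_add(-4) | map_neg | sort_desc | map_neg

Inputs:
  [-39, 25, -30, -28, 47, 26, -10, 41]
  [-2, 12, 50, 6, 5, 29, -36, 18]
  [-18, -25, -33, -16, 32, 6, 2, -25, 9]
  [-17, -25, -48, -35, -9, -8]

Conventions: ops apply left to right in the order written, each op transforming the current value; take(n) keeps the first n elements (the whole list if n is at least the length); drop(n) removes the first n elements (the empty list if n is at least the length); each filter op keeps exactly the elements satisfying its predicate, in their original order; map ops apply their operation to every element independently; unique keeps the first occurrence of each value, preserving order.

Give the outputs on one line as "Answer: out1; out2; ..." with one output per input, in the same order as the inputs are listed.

Execution, op by op:
  [-39, 25, -30, -28, 47, 26, -10, 41] -> [-43, 21, -34, -32, 43, 22, -14, 37] -> [43, -21, 34, 32, -43, -22, 14, -37] -> [43, 34, 32, 14, -21, -22, -37, -43] -> [-43, -34, -32, -14, 21, 22, 37, 43]
  [-2, 12, 50, 6, 5, 29, -36, 18] -> [-6, 8, 46, 2, 1, 25, -40, 14] -> [6, -8, -46, -2, -1, -25, 40, -14] -> [40, 6, -1, -2, -8, -14, -25, -46] -> [-40, -6, 1, 2, 8, 14, 25, 46]
  [-18, -25, -33, -16, 32, 6, 2, -25, 9] -> [-22, -29, -37, -20, 28, 2, -2, -29, 5] -> [22, 29, 37, 20, -28, -2, 2, 29, -5] -> [37, 29, 29, 22, 20, 2, -2, -5, -28] -> [-37, -29, -29, -22, -20, -2, 2, 5, 28]
  [-17, -25, -48, -35, -9, -8] -> [-21, -29, -52, -39, -13, -12] -> [21, 29, 52, 39, 13, 12] -> [52, 39, 29, 21, 13, 12] -> [-52, -39, -29, -21, -13, -12]

[-43, -34, -32, -14, 21, 22, 37, 43]; [-40, -6, 1, 2, 8, 14, 25, 46]; [-37, -29, -29, -22, -20, -2, 2, 5, 28]; [-52, -39, -29, -21, -13, -12]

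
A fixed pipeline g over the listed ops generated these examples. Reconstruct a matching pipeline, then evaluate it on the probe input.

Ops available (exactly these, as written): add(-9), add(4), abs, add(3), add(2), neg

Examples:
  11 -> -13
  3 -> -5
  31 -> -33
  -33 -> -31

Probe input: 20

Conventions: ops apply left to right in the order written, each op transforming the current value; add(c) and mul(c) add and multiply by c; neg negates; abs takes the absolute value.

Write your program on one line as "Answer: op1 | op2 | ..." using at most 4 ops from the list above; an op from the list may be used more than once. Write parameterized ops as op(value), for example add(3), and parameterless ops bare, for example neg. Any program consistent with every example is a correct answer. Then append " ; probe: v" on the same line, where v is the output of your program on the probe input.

add(2) | abs | neg ; probe: -22

Check, running the answer program on each example:
  11 -> 13 -> 13 -> -13
  3 -> 5 -> 5 -> -5
  31 -> 33 -> 33 -> -33
  -33 -> -31 -> 31 -> -31
  probe: 20 -> 22 -> 22 -> -22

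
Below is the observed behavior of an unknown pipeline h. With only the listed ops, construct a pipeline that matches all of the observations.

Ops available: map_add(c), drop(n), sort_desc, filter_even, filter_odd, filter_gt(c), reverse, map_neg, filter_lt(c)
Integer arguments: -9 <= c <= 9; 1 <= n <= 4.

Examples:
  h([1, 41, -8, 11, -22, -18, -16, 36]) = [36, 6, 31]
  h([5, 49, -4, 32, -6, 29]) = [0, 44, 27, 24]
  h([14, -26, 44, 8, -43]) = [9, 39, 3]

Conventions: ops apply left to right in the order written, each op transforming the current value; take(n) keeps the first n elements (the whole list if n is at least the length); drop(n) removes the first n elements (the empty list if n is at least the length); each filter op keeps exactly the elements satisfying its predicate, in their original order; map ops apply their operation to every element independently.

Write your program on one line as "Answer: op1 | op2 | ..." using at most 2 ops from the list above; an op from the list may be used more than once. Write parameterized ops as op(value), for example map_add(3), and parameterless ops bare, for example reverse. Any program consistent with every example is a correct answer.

map_add(-5) | filter_gt(-3)

Check, running the answer program on each example:
  [1, 41, -8, 11, -22, -18, -16, 36] -> [-4, 36, -13, 6, -27, -23, -21, 31] -> [36, 6, 31]
  [5, 49, -4, 32, -6, 29] -> [0, 44, -9, 27, -11, 24] -> [0, 44, 27, 24]
  [14, -26, 44, 8, -43] -> [9, -31, 39, 3, -48] -> [9, 39, 3]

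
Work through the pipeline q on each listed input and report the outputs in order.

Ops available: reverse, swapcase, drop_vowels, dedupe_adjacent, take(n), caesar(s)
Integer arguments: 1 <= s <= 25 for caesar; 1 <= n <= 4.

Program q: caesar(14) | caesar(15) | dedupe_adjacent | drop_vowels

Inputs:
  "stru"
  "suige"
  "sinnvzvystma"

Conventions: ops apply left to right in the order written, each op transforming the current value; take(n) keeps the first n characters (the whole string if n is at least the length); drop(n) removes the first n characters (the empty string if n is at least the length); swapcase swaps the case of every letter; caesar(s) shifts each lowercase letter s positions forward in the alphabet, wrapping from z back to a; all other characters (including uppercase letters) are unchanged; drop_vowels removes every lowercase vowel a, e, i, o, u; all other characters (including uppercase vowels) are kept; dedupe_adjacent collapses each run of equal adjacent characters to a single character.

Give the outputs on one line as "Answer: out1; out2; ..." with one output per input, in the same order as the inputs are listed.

Execution, op by op:
  "stru" -> "ghfi" -> "vwux" -> "vwux" -> "vwx"
  "suige" -> "giwus" -> "vxljh" -> "vxljh" -> "vxljh"
  "sinnvzvystma" -> "gwbbjnjmghao" -> "vlqqycybvwpd" -> "vlqycybvwpd" -> "vlqycybvwpd"

"vwx"; "vxljh"; "vlqycybvwpd"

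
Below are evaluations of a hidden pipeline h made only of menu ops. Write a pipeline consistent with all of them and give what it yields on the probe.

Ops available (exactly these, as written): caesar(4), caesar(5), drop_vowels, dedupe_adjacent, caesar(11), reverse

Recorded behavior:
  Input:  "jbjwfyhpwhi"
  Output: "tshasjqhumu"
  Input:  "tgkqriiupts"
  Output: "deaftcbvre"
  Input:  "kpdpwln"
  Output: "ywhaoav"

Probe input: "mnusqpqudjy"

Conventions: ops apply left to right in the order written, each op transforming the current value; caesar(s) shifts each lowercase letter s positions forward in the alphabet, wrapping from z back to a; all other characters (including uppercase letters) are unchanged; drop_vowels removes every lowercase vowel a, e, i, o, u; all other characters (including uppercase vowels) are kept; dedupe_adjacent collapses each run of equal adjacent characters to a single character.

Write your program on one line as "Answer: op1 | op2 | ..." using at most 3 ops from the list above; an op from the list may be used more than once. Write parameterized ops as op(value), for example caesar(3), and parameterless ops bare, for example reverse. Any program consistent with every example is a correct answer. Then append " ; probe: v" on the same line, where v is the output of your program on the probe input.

reverse | dedupe_adjacent | caesar(11) ; probe: "juofbabdfyx"

Check, running the answer program on each example:
  "jbjwfyhpwhi" -> "ihwphyfwjbj" -> "ihwphyfwjbj" -> "tshasjqhumu"
  "tgkqriiupts" -> "stpuiirqkgt" -> "stpuirqkgt" -> "deaftcbvre"
  "kpdpwln" -> "nlwpdpk" -> "nlwpdpk" -> "ywhaoav"
  probe: "mnusqpqudjy" -> "yjduqpqsunm" -> "yjduqpqsunm" -> "juofbabdfyx"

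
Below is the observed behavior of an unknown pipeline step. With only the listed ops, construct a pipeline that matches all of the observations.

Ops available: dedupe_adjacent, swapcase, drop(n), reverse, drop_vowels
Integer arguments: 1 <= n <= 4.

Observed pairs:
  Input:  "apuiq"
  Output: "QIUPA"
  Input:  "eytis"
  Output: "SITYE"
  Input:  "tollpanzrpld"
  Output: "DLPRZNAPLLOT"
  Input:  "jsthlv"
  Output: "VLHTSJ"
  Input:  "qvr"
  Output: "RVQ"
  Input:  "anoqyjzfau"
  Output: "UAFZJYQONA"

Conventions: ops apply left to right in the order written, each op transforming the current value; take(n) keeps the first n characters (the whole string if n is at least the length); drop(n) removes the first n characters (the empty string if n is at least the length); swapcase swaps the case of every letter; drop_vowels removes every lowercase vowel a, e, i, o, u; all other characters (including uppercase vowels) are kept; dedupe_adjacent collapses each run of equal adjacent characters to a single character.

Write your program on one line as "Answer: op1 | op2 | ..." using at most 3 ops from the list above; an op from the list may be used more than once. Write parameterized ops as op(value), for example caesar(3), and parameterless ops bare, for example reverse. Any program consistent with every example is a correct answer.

swapcase | reverse

Check, running the answer program on each example:
  "apuiq" -> "APUIQ" -> "QIUPA"
  "eytis" -> "EYTIS" -> "SITYE"
  "tollpanzrpld" -> "TOLLPANZRPLD" -> "DLPRZNAPLLOT"
  "jsthlv" -> "JSTHLV" -> "VLHTSJ"
  "qvr" -> "QVR" -> "RVQ"
  "anoqyjzfau" -> "ANOQYJZFAU" -> "UAFZJYQONA"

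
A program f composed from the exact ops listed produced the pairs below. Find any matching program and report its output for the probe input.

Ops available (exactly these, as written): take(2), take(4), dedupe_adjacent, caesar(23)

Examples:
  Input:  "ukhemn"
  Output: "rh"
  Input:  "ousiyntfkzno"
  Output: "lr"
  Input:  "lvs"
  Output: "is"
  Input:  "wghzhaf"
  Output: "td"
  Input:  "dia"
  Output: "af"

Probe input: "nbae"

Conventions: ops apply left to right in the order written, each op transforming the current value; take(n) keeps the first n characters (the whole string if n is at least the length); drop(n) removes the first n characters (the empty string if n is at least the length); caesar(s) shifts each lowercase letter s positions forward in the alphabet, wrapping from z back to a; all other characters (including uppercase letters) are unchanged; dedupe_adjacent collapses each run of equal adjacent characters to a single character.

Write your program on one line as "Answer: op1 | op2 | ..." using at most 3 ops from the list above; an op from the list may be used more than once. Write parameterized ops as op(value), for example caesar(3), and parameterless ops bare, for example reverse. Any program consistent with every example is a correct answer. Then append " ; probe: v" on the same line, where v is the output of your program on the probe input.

caesar(23) | take(2) ; probe: "ky"

Check, running the answer program on each example:
  "ukhemn" -> "rhebjk" -> "rh"
  "ousiyntfkzno" -> "lrpfvkqchwkl" -> "lr"
  "lvs" -> "isp" -> "is"
  "wghzhaf" -> "tdewexc" -> "td"
  "dia" -> "afx" -> "af"
  probe: "nbae" -> "kyxb" -> "ky"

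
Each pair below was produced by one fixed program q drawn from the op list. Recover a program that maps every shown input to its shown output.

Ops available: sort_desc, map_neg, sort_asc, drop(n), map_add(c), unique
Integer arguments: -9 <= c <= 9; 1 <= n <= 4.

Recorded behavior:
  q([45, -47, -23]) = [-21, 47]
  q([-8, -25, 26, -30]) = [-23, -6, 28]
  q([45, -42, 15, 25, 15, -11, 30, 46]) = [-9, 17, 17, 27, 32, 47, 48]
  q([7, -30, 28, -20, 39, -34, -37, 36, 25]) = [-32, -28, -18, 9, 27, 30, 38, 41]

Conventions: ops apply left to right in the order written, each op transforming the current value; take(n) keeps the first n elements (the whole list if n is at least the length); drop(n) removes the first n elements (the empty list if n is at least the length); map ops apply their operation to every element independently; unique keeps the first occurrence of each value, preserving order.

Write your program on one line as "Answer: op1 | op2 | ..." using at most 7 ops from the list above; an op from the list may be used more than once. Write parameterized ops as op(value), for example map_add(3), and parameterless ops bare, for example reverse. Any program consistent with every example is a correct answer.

sort_asc | map_add(-5) | sort_desc | map_add(7) | sort_asc | drop(1)

Check, running the answer program on each example:
  [45, -47, -23] -> [-47, -23, 45] -> [-52, -28, 40] -> [40, -28, -52] -> [47, -21, -45] -> [-45, -21, 47] -> [-21, 47]
  [-8, -25, 26, -30] -> [-30, -25, -8, 26] -> [-35, -30, -13, 21] -> [21, -13, -30, -35] -> [28, -6, -23, -28] -> [-28, -23, -6, 28] -> [-23, -6, 28]
  [45, -42, 15, 25, 15, -11, 30, 46] -> [-42, -11, 15, 15, 25, 30, 45, 46] -> [-47, -16, 10, 10, 20, 25, 40, 41] -> [41, 40, 25, 20, 10, 10, -16, -47] -> [48, 47, 32, 27, 17, 17, -9, -40] -> [-40, -9, 17, 17, 27, 32, 47, 48] -> [-9, 17, 17, 27, 32, 47, 48]
  [7, -30, 28, -20, 39, -34, -37, 36, 25] -> [-37, -34, -30, -20, 7, 25, 28, 36, 39] -> [-42, -39, -35, -25, 2, 20, 23, 31, 34] -> [34, 31, 23, 20, 2, -25, -35, -39, -42] -> [41, 38, 30, 27, 9, -18, -28, -32, -35] -> [-35, -32, -28, -18, 9, 27, 30, 38, 41] -> [-32, -28, -18, 9, 27, 30, 38, 41]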